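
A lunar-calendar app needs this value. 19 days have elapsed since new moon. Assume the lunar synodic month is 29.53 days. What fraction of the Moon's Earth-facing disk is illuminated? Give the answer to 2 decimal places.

0.81

The Moon has covered 19/29.53 of its cycle, so θ ≈ 360° × 19/29.53 = 231.6°.
Illuminated fraction = (1 − cos 231.6°)/2 = (1 − (-0.621))/2 ≈ 0.810.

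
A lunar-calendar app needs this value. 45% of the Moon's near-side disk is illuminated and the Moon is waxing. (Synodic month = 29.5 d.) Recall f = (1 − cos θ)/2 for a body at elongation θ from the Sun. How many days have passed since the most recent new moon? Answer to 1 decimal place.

From f = (1 − cos θ)/2: cos θ = 1 − 2×0.45 = 0.100; arccos → 84.3°.
Waxing ⇒ before full, so θ = 84.3°.
At 360°/29.5 d per day, 84.3° corresponds to 6.90 days.

6.9 days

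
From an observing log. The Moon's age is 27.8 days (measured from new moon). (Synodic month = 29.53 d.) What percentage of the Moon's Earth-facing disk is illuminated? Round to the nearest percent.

3%

The Moon has covered 27.8/29.53 of its cycle, so θ ≈ 360° × 27.8/29.53 = 338.9°.
Illuminated fraction = (1 − cos 338.9°)/2 = (1 − 0.933)/2 ≈ 0.033, so 3%.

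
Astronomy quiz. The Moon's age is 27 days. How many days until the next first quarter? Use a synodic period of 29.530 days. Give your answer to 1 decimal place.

9.9 days

First quarter is 0.25 of the way through the cycle: age 0.25 × 29.530 = 7.383 d.
Already past this cycle's first quarter; the next is at 7.383 + 29.530 = 36.913 d, so 36.913 − 27 = 9.913 days.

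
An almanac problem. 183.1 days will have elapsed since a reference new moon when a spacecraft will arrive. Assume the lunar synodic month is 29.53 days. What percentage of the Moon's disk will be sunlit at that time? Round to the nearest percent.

35%

183.1/29.53 = 6.200 lunations, so 6 complete cycles and 5.92 d into the next.
Elongation θ = 360° × 5.92/29.53 ≈ 72.2°.
cos 72.2° = 0.306, so f = (1 − 0.306)/2 = 0.347, so 35%.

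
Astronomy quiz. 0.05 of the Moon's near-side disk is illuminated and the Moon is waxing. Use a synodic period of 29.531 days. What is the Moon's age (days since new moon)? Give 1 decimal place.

cos θ = 1 − 2f = 0.900, giving a principal value of 25.8°.
Before full moon the principal value applies: θ = 25.8°.
Age = 29.531 × 25.8°/360° ≈ 2.12 days.

2.1 days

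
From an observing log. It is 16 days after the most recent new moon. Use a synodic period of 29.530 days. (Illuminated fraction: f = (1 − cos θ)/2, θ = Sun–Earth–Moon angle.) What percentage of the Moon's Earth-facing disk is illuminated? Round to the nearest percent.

98%

Elongation θ = 360° × 16/29.530 ≈ 195.1°.
Illuminated fraction = (1 − cos 195.1°)/2 = (1 − (-0.966))/2 ≈ 0.983, so 98%.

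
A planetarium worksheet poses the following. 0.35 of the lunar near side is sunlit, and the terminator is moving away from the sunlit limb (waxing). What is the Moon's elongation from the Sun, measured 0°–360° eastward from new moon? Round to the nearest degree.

73°

From f = (1 − cos θ)/2: cos θ = 1 − 2×0.35 = 0.300; arccos → 72.5°.
The Moon is waxing (0°–180°), so θ = 72.5° directly.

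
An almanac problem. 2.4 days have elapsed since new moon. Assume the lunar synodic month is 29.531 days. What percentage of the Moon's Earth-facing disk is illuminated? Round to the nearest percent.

6%

Elongation θ = 360° × 2.4/29.531 ≈ 29.3°.
cos 29.3° = 0.872, so f = (1 − 0.872)/2 = 0.064, so 6%.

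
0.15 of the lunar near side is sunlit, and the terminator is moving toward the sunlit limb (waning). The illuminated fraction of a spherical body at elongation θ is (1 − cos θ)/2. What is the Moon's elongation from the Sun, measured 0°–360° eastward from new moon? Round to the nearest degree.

Invert f = (1 − cos θ)/2 to get cos θ = 1 − 2(0.15) = 0.700, hence θ₀ = arccos 0.700 = 45.6°.
Waning ⇒ past full, so θ = 360° − 45.6° = 314.4°.

314°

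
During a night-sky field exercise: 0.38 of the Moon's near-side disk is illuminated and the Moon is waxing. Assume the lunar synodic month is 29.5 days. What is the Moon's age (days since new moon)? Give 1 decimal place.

cos θ = 1 − 2f = 0.240, giving a principal value of 76.1°.
Before full moon the principal value applies: θ = 76.1°.
Age = 29.5 × 76.1°/360° ≈ 6.24 days.

6.2 days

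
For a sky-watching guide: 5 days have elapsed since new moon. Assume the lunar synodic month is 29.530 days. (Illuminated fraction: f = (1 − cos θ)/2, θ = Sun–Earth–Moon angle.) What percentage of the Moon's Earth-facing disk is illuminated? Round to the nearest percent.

26%

Phase angle: θ = 360°·(5 d)/(29.530 d) = 61.0°.
cos 61.0° = 0.485, so f = (1 − 0.485)/2 = 0.257, so 26%.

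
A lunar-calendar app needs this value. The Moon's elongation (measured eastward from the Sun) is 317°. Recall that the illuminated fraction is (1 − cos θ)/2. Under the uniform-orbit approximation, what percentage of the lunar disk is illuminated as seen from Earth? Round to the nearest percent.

f = (1 − cos 317°)/2 = (1 − 0.731)/2 ≈ 0.134, i.e. 13%.

13%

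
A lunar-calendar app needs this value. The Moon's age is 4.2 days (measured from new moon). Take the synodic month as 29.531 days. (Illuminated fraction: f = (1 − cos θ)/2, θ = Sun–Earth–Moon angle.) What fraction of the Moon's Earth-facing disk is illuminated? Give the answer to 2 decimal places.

0.19

Phase angle: θ = 360°·(4.2 d)/(29.531 d) = 51.2°.
Illuminated fraction = (1 − cos 51.2°)/2 = (1 − 0.627)/2 ≈ 0.187.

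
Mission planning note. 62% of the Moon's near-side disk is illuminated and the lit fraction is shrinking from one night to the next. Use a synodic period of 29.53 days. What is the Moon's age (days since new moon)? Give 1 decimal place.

From f = (1 − cos θ)/2: cos θ = 1 − 2×0.62 = -0.240; arccos → 103.9°.
A waning Moon lies in 180°–360°, so θ = 360° − 103.9° = 256.1°.
That fraction of the synodic month is 256.1/360 × 29.53 d ≈ 21.01 d.

21.0 days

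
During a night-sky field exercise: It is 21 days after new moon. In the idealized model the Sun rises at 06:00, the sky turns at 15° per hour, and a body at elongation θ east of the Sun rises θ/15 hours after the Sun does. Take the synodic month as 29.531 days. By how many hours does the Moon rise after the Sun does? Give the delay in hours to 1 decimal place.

17.1 h

Phase angle: θ = 360°·(21 d)/(29.531 d) = 256.0°.
At 15° of sky rotation per hour, 256.0° corresponds to a 17.07 h lag.
So the Moon rises 17.07 h after the Sun.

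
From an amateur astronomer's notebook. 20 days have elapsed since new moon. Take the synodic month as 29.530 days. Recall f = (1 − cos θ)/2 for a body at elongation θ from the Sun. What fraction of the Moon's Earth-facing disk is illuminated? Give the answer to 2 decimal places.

0.72

Elongation θ = 360° × 20/29.530 ≈ 243.8°.
Illuminated fraction = (1 − cos 243.8°)/2 = (1 − (-0.441))/2 ≈ 0.721.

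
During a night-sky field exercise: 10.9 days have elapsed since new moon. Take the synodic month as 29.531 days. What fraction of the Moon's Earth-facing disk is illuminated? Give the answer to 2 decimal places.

The Moon has covered 10.9/29.531 of its cycle, so θ ≈ 360° × 10.9/29.531 = 132.9°.
With cos θ = (-0.680), the lit fraction is (1 − (-0.680))/2 ≈ 0.840.

0.84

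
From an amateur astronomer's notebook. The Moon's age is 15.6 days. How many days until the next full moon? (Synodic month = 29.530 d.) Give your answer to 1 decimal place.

Full moon occurs at elongation 180°, i.e. at age 29.530 × 180/360 = 14.765 d.
Already past this cycle's full moon; the next is at 14.765 + 29.530 = 44.295 d, so 44.295 − 15.6 = 28.695 days.

28.7 days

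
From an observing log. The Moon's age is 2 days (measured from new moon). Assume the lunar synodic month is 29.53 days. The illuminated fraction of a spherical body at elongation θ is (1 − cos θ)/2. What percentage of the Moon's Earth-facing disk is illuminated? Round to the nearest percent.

The Moon has covered 2/29.53 of its cycle, so θ ≈ 360° × 2/29.53 = 24.4°.
cos 24.4° = 0.911, so f = (1 − 0.911)/2 = 0.045, so 4%.

4%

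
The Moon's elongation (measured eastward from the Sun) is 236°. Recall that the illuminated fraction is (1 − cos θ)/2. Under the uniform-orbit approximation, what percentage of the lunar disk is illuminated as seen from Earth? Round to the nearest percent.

Half-versine of 236°: (1 − (-0.559))/2 = 0.780, i.e. 78%.

78%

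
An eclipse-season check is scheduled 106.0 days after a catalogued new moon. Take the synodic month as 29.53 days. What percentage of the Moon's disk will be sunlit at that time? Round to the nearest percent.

Reduce mod P: 106.0 − 3×29.53 = 17.41 d into the current lunation.
The Moon has covered 17.41/29.53 of its cycle, so θ ≈ 360° × 17.41/29.53 = 212.2°.
Illuminated fraction = (1 − cos 212.2°)/2 = (1 − (-0.846))/2 ≈ 0.923, so 92%.

92%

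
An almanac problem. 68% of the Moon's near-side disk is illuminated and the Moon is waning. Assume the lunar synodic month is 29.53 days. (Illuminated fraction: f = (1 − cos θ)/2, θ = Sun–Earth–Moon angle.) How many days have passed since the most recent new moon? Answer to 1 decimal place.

20.4 days

From f = (1 − cos θ)/2: cos θ = 1 − 2×0.68 = -0.360; arccos → 111.1°.
Since the Moon is past full (waning), take the reflex angle: θ = 360° − 111.1° = 248.9°.
Age = 29.53 × 248.9°/360° ≈ 20.42 days.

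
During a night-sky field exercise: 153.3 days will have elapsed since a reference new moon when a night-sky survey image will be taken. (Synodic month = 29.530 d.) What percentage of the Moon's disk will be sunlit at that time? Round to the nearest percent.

Reduce mod P: 153.3 − 5×29.530 = 5.65 d into the current lunation.
Phase angle: θ = 360°·(5.65 d)/(29.530 d) = 68.9°.
With cos θ = 0.360, the lit fraction is (1 − 0.360)/2 ≈ 0.320, so 32%.

32%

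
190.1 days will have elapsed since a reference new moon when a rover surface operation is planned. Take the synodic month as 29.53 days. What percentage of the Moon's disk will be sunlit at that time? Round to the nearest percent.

96%

190.1 d spans 6 complete synodic months (6 × 29.53 = 177.18 d) plus 12.92 d.
Elongation θ = 360° × 12.92/29.53 ≈ 157.5°.
cos 157.5° = (-0.924), so f = (1 − (-0.924))/2 = 0.962, so 96%.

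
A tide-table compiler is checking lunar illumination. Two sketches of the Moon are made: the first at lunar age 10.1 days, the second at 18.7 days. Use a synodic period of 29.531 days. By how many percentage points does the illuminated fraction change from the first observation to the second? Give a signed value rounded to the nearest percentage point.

+6 percentage points

First observation: θ = 360°·10.1/29.531 = 123.1°, so f = 0.773.
Second observation: θ = 228.0°, f = 0.835.
Δf = 0.835 − 0.773 = +0.062, i.e. +6 pp.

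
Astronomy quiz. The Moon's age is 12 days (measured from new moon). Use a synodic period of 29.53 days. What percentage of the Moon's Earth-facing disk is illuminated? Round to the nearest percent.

The Moon has covered 12/29.53 of its cycle, so θ ≈ 360° × 12/29.53 = 146.3°.
Illuminated fraction = (1 − cos 146.3°)/2 = (1 − (-0.832))/2 ≈ 0.916, so 92%.

92%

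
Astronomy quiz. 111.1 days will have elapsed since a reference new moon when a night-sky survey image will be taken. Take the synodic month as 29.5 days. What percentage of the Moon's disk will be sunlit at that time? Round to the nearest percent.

Reduce mod P: 111.1 − 3×29.5 = 22.60 d into the current lunation.
The Moon has covered 22.60/29.5 of its cycle, so θ ≈ 360° × 22.60/29.5 = 275.8°.
cos 275.8° = 0.101, so f = (1 − 0.101)/2 = 0.450, so 45%.

45%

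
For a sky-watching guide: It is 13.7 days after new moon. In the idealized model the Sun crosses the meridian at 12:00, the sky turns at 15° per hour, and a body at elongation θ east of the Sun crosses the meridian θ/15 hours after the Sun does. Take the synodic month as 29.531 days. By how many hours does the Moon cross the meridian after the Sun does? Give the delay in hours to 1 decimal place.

11.1 h

Elongation θ = 360° × 13.7/29.531 ≈ 167.0°.
Delay after the Sun = 167.0° / (15°/h) ≈ 11.13 h.
So the Moon crosses the meridian 11.13 h after the Sun.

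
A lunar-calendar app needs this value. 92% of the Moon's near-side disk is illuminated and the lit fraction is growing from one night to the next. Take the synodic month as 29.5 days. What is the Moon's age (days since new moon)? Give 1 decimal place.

Invert f = (1 − cos θ)/2 to get cos θ = 1 − 2(0.92) = -0.840, hence θ₀ = arccos -0.840 = 147.1°.
Before full moon the principal value applies: θ = 147.1°.
That fraction of the synodic month is 147.1/360 × 29.5 d ≈ 12.06 d.

12.1 days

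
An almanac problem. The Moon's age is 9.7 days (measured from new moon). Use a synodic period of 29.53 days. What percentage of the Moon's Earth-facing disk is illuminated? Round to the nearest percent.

74%

Phase angle: θ = 360°·(9.7 d)/(29.53 d) = 118.3°.
With cos θ = (-0.473), the lit fraction is (1 − (-0.473))/2 ≈ 0.737, so 74%.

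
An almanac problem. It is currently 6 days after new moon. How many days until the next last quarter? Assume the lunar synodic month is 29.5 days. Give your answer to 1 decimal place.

16.1 days

Last quarter is 0.75 of the way through the cycle: age 0.75 × 29.5 = 22.125 d.
That is 22.125 − 6 = 16.125 days ahead.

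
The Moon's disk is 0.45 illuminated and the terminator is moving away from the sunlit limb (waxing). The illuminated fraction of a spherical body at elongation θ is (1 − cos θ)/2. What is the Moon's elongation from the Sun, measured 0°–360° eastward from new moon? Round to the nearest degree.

84°

From f = (1 − cos θ)/2: cos θ = 1 − 2×0.45 = 0.100; arccos → 84.3°.
Before full moon the principal value applies: θ = 84.3°.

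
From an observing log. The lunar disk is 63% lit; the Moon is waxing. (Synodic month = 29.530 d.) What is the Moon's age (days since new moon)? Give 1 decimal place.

Invert f = (1 − cos θ)/2 to get cos θ = 1 − 2(0.63) = -0.260, hence θ₀ = arccos -0.260 = 105.1°.
Before full moon the principal value applies: θ = 105.1°.
That fraction of the synodic month is 105.1/360 × 29.530 d ≈ 8.62 d.

8.6 days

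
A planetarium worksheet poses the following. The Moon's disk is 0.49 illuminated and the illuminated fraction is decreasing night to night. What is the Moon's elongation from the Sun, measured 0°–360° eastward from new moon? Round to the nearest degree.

271°

From f = (1 − cos θ)/2: cos θ = 1 − 2×0.49 = 0.020; arccos → 88.9°.
A waning Moon lies in 180°–360°, so θ = 360° − 88.9° = 271.1°.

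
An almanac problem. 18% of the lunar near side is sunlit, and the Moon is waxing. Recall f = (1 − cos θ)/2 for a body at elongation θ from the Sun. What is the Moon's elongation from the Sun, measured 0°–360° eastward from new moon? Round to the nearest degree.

50°

Invert f = (1 − cos θ)/2 to get cos θ = 1 − 2(0.18) = 0.640, hence θ₀ = arccos 0.640 = 50.2°.
Before full moon the principal value applies: θ = 50.2°.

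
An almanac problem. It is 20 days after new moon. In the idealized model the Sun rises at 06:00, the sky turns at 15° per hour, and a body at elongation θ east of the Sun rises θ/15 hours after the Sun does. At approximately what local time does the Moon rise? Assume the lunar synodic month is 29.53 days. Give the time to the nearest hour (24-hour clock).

The Moon has covered 20/29.53 of its cycle, so θ ≈ 360° × 20/29.53 = 243.8°.
At 15° of sky rotation per hour, 243.8° corresponds to a 16.25 h lag.
06:00 + 16.25 h ≈ 22:15 → 22:00 to the nearest hour.

22:00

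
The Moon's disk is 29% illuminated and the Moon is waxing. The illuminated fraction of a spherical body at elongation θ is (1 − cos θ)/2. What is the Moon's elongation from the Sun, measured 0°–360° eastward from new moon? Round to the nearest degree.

From f = (1 − cos θ)/2: cos θ = 1 − 2×0.29 = 0.420; arccos → 65.2°.
Waxing ⇒ before full, so θ = 65.2°.

65°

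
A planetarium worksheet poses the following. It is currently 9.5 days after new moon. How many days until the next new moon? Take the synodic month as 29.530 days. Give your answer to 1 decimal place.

One full lunation from the last new moon is 29.530 d; remaining = 29.530 − 9.5 = 20.030 d.

20.0 days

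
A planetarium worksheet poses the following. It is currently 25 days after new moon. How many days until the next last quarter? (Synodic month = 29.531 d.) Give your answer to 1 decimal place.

Last quarter is 0.75 of the way through the cycle: age 0.75 × 29.531 = 22.148 d.
Already past this cycle's last quarter; the next is at 22.148 + 29.531 = 51.679 d, so 51.679 − 25 = 26.679 days.

26.7 days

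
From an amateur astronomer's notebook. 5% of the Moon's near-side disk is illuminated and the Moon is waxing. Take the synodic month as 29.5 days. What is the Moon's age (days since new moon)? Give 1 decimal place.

cos θ = 1 − 2f = 0.900, giving a principal value of 25.8°.
Waxing ⇒ before full, so θ = 25.8°.
That fraction of the synodic month is 25.8/360 × 29.5 d ≈ 2.12 d.

2.1 days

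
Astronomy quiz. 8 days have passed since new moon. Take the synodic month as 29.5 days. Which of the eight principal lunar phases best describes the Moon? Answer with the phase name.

θ ≈ 360° × 8/29.5 = 98°, which falls in the first quarter sector.

first quarter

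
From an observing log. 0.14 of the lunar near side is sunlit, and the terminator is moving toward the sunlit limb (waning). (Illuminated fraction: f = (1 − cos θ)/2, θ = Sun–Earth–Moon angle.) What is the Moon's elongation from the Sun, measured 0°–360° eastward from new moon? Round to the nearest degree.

From f = (1 − cos θ)/2: cos θ = 1 − 2×0.14 = 0.720; arccos → 43.9°.
Since the Moon is past full (waning), take the reflex angle: θ = 360° − 43.9° = 316.1°.

316°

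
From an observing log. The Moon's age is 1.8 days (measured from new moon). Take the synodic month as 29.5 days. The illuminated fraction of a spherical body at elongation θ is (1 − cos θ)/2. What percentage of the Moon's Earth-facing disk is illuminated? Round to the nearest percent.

4%

The Moon has covered 1.8/29.5 of its cycle, so θ ≈ 360° × 1.8/29.5 = 22.0°.
Illuminated fraction = (1 − cos 22.0°)/2 = (1 − 0.927)/2 ≈ 0.036, so 4%.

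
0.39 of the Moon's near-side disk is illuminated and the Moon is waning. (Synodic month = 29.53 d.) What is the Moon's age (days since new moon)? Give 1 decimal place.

23.2 days

Invert f = (1 − cos θ)/2 to get cos θ = 1 − 2(0.39) = 0.220, hence θ₀ = arccos 0.220 = 77.3°.
A waning Moon lies in 180°–360°, so θ = 360° − 77.3° = 282.7°.
At 360°/29.53 d per day, 282.7° corresponds to 23.19 days.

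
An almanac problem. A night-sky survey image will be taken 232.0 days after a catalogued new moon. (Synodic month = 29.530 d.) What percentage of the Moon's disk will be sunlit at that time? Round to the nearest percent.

Reduce mod P: 232.0 − 7×29.530 = 25.29 d into the current lunation.
Phase angle: θ = 360°·(25.29 d)/(29.530 d) = 308.3°.
Illuminated fraction = (1 − cos 308.3°)/2 = (1 − 0.620)/2 ≈ 0.190, so 19%.

19%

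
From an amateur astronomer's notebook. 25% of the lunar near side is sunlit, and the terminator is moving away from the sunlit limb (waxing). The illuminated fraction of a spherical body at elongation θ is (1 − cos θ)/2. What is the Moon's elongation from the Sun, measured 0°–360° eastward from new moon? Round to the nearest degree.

60°

From f = (1 − cos θ)/2: cos θ = 1 − 2×0.25 = 0.500; arccos → 60.0°.
The Moon is waxing (0°–180°), so θ = 60.0° directly.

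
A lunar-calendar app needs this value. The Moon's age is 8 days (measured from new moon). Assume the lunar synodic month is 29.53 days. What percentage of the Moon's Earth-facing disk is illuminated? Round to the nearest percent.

57%

The Moon has covered 8/29.53 of its cycle, so θ ≈ 360° × 8/29.53 = 97.5°.
Illuminated fraction = (1 − cos 97.5°)/2 = (1 − (-0.131))/2 ≈ 0.566, so 57%.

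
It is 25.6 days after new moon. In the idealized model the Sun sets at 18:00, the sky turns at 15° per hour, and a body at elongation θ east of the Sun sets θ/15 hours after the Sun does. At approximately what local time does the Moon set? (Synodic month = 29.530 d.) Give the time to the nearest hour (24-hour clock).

15:00

Elongation θ = 360° × 25.6/29.530 ≈ 312.1°.
At 15° of sky rotation per hour, 312.1° corresponds to a 20.81 h lag.
18:00 + 20.81 h ≈ 14:48 → 15:00 to the nearest hour.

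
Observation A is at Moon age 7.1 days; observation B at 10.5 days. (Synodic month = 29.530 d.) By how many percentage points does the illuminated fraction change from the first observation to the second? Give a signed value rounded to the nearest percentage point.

+34 pp

First observation: θ = 360°·7.1/29.530 = 86.6°, so f = 0.470.
Second observation: θ = 128.0°, f = 0.808.
Δf = 0.808 − 0.470 = +0.338, i.e. +34 pp.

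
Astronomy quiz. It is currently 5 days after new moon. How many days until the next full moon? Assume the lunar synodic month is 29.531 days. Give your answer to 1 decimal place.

Full moon is 0.5 of the way through the cycle: age 0.5 × 29.531 = 14.765 d.
So 9.765 days remain (14.765 − 5).

9.8 days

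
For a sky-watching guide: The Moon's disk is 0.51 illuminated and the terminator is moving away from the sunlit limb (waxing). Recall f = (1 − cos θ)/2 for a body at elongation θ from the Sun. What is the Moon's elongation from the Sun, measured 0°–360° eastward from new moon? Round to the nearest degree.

cos θ = 1 − 2f = -0.020, giving a principal value of 91.1°.
Waxing ⇒ before full, so θ = 91.1°.

91°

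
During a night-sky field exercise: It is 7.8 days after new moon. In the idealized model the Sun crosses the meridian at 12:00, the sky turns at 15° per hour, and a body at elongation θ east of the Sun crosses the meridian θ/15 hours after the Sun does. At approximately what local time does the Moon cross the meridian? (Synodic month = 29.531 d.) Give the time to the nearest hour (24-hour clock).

Elongation θ = 360° × 7.8/29.531 ≈ 95.1°.
Delay after the Sun = 95.1° / (15°/h) ≈ 6.34 h.
12:00 + 6.34 h ≈ 18:20 → 18:00 to the nearest hour.

18:00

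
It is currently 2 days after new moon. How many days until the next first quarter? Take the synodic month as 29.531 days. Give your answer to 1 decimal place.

5.4 days

First quarter is 0.25 of the way through the cycle: age 0.25 × 29.531 = 7.383 d.
That is 7.383 − 2 = 5.383 days ahead.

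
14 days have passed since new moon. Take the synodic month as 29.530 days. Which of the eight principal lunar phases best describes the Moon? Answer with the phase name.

At 14/29.530 of the cycle, θ ≈ 171° — the full moon range.

full moon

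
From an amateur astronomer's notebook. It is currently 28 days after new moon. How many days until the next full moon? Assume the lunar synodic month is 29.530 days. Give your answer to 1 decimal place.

16.3 days

Full moon occurs at elongation 180°, i.e. at age 29.530 × 180/360 = 14.765 d.
This lunation's full moon (14.765 d) has passed, so add one period: 44.295 − 28 = 16.295 days.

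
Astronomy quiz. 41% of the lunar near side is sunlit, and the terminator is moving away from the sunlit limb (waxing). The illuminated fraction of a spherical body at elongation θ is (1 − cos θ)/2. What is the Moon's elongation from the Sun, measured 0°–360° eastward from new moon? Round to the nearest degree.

80°

Invert f = (1 − cos θ)/2 to get cos θ = 1 − 2(0.41) = 0.180, hence θ₀ = arccos 0.180 = 79.6°.
The Moon is waxing (0°–180°), so θ = 79.6° directly.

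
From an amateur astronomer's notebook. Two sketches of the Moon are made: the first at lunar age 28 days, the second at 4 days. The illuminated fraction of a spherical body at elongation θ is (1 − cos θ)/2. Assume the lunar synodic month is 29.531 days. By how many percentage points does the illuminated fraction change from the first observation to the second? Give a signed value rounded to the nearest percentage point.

+14 percentage points

First observation: θ = 360°·28/29.531 = 341.3°, so f = 0.026.
Second observation: θ = 48.8°, f = 0.170.
Δf = 0.170 − 0.026 = +0.144, i.e. +14 pp.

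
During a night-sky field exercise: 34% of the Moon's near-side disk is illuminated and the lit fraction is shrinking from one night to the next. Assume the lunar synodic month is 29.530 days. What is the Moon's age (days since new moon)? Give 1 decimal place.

From f = (1 − cos θ)/2: cos θ = 1 − 2×0.34 = 0.320; arccos → 71.3°.
A waning Moon lies in 180°–360°, so θ = 360° − 71.3° = 288.7°.
At 360°/29.530 d per day, 288.7° corresponds to 23.68 days.

23.7 days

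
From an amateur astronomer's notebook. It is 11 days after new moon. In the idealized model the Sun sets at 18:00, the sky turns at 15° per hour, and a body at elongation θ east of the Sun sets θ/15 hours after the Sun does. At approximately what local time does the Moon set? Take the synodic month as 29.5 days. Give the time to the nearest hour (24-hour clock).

Elongation θ = 360° × 11/29.5 ≈ 134.2°.
The Moon trails the Sun by θ/15 = 134.2/15 ≈ 8.95 hours.
18:00 + 8.95 h ≈ 02:57 → 03:00 to the nearest hour.

03:00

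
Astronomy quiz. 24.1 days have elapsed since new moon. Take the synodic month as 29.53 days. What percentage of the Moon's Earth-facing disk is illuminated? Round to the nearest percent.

30%

Elongation θ = 360° × 24.1/29.53 ≈ 293.8°.
With cos θ = 0.404, the lit fraction is (1 − 0.404)/2 ≈ 0.298, so 30%.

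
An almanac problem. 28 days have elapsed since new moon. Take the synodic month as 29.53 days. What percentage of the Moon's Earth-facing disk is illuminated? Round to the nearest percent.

Phase angle: θ = 360°·(28 d)/(29.53 d) = 341.3°.
cos 341.3° = 0.947, so f = (1 − 0.947)/2 = 0.026, so 3%.

3%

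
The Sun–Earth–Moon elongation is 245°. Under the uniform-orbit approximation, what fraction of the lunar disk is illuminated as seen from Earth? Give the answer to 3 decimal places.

0.711

f = (1 − cos 245°)/2 = (1 − (-0.423))/2 ≈ 0.711.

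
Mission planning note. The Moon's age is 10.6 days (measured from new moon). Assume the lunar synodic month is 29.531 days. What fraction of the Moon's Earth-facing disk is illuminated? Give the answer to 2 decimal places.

Phase angle: θ = 360°·(10.6 d)/(29.531 d) = 129.2°.
Illuminated fraction = (1 − cos 129.2°)/2 = (1 − (-0.632))/2 ≈ 0.816.

0.82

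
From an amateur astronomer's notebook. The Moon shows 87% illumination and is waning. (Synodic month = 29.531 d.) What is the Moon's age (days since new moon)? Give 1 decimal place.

Invert f = (1 − cos θ)/2 to get cos θ = 1 − 2(0.87) = -0.740, hence θ₀ = arccos -0.740 = 137.7°.
A waning Moon lies in 180°–360°, so θ = 360° − 137.7° = 222.3°.
Age = 29.531 × 222.3°/360° ≈ 18.23 days.

18.2 days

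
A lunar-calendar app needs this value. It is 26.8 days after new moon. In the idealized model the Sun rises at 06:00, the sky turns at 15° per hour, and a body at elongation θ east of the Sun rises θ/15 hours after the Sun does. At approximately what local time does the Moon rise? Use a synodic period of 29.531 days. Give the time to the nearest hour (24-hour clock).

04:00

Elongation θ = 360° × 26.8/29.531 ≈ 326.7°.
Delay after the Sun = 326.7° / (15°/h) ≈ 21.78 h.
06:00 + 21.78 h ≈ 03:47 → 04:00 to the nearest hour.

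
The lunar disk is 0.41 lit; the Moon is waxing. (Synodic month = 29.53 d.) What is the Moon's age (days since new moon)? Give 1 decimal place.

6.5 days

Invert f = (1 − cos θ)/2 to get cos θ = 1 − 2(0.41) = 0.180, hence θ₀ = arccos 0.180 = 79.6°.
Waxing ⇒ before full, so θ = 79.6°.
That fraction of the synodic month is 79.6/360 × 29.53 d ≈ 6.53 d.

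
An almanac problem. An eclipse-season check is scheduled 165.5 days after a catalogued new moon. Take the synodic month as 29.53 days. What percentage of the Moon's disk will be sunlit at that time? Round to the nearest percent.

165.5/29.53 = 5.604 lunations, so 5 complete cycles and 17.85 d into the next.
The Moon has covered 17.85/29.53 of its cycle, so θ ≈ 360° × 17.85/29.53 = 217.6°.
Illuminated fraction = (1 − cos 217.6°)/2 = (1 − (-0.792))/2 ≈ 0.896, so 90%.

90%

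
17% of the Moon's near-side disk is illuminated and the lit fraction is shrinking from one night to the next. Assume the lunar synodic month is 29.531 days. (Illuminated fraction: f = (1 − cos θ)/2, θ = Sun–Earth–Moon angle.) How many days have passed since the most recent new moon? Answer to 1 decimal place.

Invert f = (1 − cos θ)/2 to get cos θ = 1 − 2(0.17) = 0.660, hence θ₀ = arccos 0.660 = 48.7°.
Waning ⇒ past full, so θ = 360° − 48.7° = 311.3°.
Age = 29.531 × 311.3°/360° ≈ 25.54 days.

25.5 days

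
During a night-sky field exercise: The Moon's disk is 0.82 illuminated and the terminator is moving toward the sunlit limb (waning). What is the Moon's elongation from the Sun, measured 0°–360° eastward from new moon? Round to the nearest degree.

230°

Invert f = (1 − cos θ)/2 to get cos θ = 1 − 2(0.82) = -0.640, hence θ₀ = arccos -0.640 = 129.8°.
Since the Moon is past full (waning), take the reflex angle: θ = 360° − 129.8° = 230.2°.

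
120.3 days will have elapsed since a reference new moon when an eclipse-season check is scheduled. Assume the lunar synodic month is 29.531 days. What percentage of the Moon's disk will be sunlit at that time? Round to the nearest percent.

5%

120.3/29.531 = 4.074 lunations, so 4 complete cycles and 2.18 d into the next.
Phase angle: θ = 360°·(2.18 d)/(29.531 d) = 26.5°.
Illuminated fraction = (1 − cos 26.5°)/2 = (1 − 0.895)/2 ≈ 0.053, so 5%.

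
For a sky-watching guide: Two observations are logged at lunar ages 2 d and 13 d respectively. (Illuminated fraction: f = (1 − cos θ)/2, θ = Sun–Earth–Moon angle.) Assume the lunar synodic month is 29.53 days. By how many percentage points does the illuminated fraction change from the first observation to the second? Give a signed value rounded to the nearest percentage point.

+92 percentage points

First observation: θ = 360°·2/29.53 = 24.4°, so f = 0.045.
Second observation: θ = 158.5°, f = 0.965.
Δf = 0.965 − 0.045 = +0.921, i.e. +92 pp.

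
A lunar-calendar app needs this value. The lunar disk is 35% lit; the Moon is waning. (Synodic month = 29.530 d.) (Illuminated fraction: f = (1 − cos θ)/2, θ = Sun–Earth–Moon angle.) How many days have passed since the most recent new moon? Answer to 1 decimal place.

23.6 days

cos θ = 1 − 2f = 0.300, giving a principal value of 72.5°.
Waning ⇒ past full, so θ = 360° − 72.5° = 287.5°.
Age = 29.530 × 287.5°/360° ≈ 23.58 days.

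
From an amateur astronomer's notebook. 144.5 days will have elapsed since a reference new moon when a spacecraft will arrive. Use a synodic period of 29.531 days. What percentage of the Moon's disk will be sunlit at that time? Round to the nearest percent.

144.5/29.531 = 4.893 lunations, so 4 complete cycles and 26.38 d into the next.
Phase angle: θ = 360°·(26.38 d)/(29.531 d) = 321.5°.
cos 321.5° = 0.783, so f = (1 − 0.783)/2 = 0.108, so 11%.

11%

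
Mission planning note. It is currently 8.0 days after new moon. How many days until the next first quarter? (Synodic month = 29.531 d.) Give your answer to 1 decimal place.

First quarter is 0.25 of the way through the cycle: age 0.25 × 29.531 = 7.383 d.
This lunation's first quarter (7.383 d) has passed, so add one period: 36.914 − 8.0 = 28.914 days.

28.9 days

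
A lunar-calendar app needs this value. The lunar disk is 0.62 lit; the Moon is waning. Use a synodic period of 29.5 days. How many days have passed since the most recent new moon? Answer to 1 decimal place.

21.0 days

cos θ = 1 − 2f = -0.240, giving a principal value of 103.9°.
Waning ⇒ past full, so θ = 360° − 103.9° = 256.1°.
Age = 29.5 × 256.1°/360° ≈ 20.99 days.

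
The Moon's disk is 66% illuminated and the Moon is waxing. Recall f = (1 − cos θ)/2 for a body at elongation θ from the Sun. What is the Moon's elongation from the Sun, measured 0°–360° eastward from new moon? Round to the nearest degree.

109°

Invert f = (1 − cos θ)/2 to get cos θ = 1 − 2(0.66) = -0.320, hence θ₀ = arccos -0.320 = 108.7°.
Before full moon the principal value applies: θ = 108.7°.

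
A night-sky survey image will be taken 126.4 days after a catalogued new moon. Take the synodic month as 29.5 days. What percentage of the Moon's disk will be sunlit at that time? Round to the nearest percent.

61%

Reduce mod P: 126.4 − 4×29.5 = 8.40 d into the current lunation.
Elongation θ = 360° × 8.40/29.5 ≈ 102.5°.
Illuminated fraction = (1 − cos 102.5°)/2 = (1 − (-0.217))/2 ≈ 0.608, so 61%.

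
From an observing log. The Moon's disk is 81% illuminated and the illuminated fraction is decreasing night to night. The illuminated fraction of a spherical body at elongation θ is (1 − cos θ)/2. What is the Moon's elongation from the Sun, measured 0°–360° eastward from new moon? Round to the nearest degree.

232°

cos θ = 1 − 2f = -0.620, giving a principal value of 128.3°.
A waning Moon lies in 180°–360°, so θ = 360° − 128.3° = 231.7°.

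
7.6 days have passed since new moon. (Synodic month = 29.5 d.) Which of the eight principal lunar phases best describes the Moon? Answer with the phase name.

θ ≈ 360° × 7.6/29.5 = 93°, which falls in the first quarter sector.

first quarter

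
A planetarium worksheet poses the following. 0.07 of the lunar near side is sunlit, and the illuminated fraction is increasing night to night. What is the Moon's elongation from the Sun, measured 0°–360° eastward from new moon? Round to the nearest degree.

From f = (1 − cos θ)/2: cos θ = 1 − 2×0.07 = 0.860; arccos → 30.7°.
Before full moon the principal value applies: θ = 30.7°.

31°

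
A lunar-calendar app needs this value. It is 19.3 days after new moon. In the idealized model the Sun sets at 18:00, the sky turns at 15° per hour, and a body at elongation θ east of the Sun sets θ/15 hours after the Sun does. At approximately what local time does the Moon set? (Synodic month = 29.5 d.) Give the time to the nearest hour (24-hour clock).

Elongation θ = 360° × 19.3/29.5 ≈ 235.5°.
At 15° of sky rotation per hour, 235.5° corresponds to a 15.70 h lag.
18:00 + 15.70 h ≈ 09:42 → 10:00 to the nearest hour.

10:00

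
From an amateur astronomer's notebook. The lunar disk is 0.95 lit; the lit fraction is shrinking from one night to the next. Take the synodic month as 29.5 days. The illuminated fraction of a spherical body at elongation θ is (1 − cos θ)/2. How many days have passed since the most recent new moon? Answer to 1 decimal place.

From f = (1 − cos θ)/2: cos θ = 1 − 2×0.95 = -0.900; arccos → 154.2°.
A waning Moon lies in 180°–360°, so θ = 360° − 154.2° = 205.8°.
That fraction of the synodic month is 205.8/360 × 29.5 d ≈ 16.87 d.

16.9 days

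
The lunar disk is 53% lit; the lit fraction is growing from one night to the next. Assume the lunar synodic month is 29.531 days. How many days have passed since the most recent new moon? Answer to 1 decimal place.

7.7 days

Invert f = (1 − cos θ)/2 to get cos θ = 1 − 2(0.53) = -0.060, hence θ₀ = arccos -0.060 = 93.4°.
Waxing ⇒ before full, so θ = 93.4°.
Age = 29.531 × 93.4°/360° ≈ 7.66 days.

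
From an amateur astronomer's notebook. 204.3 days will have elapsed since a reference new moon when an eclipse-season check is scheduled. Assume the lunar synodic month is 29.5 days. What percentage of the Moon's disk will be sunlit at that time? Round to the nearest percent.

204.3 d spans 6 complete synodic months (6 × 29.5 = 177.00 d) plus 27.30 d.
The Moon has covered 27.30/29.5 of its cycle, so θ ≈ 360° × 27.30/29.5 = 333.2°.
cos 333.2° = 0.892, so f = (1 − 0.892)/2 = 0.054, so 5%.

5%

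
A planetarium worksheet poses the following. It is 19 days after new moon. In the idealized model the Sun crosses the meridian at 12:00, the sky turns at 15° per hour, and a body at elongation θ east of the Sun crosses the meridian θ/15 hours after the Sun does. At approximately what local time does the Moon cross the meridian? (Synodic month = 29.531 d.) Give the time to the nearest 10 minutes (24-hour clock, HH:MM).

The Moon has covered 19/29.531 of its cycle, so θ ≈ 360° × 19/29.531 = 231.6°.
At 15° of sky rotation per hour, 231.6° corresponds to a 15.44 h lag.
12:00 + 15.441 h ≈ 03:26 → 03:30 to the nearest ten minutes.

03:30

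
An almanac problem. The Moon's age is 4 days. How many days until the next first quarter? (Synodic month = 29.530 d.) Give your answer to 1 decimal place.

First quarter is 0.25 of the way through the cycle: age 0.25 × 29.530 = 7.383 d.
So 3.383 days remain (7.383 − 4).

3.4 days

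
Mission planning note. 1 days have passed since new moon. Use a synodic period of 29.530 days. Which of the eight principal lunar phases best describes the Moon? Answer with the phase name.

new moon

At 1/29.530 of the cycle, θ ≈ 12° — the new moon range.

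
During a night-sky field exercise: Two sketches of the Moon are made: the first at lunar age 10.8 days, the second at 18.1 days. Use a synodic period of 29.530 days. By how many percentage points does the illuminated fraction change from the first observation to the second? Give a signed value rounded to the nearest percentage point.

First observation: θ = 360°·10.8/29.530 = 131.7°, so f = 0.832.
Second observation: θ = 220.7°, f = 0.879.
Δf = 0.879 − 0.832 = +0.047, i.e. +5 pp.

+5 pp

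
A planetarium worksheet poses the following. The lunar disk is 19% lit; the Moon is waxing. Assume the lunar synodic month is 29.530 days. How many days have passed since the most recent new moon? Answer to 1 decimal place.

4.2 days

cos θ = 1 − 2f = 0.620, giving a principal value of 51.7°.
Before full moon the principal value applies: θ = 51.7°.
At 360°/29.530 d per day, 51.7° corresponds to 4.24 days.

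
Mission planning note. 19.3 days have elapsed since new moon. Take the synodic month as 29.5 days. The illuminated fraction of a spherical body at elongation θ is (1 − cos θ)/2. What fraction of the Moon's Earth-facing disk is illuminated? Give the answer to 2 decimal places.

0.78

The Moon has covered 19.3/29.5 of its cycle, so θ ≈ 360° × 19.3/29.5 = 235.5°.
cos 235.5° = (-0.566), so f = (1 − (-0.566))/2 = 0.783.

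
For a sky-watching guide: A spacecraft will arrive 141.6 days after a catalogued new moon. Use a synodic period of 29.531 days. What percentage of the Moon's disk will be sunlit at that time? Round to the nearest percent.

141.6/29.531 = 4.795 lunations, so 4 complete cycles and 23.48 d into the next.
The Moon has covered 23.48/29.531 of its cycle, so θ ≈ 360° × 23.48/29.531 = 286.2°.
With cos θ = 0.279, the lit fraction is (1 − 0.279)/2 ≈ 0.361, so 36%.

36%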